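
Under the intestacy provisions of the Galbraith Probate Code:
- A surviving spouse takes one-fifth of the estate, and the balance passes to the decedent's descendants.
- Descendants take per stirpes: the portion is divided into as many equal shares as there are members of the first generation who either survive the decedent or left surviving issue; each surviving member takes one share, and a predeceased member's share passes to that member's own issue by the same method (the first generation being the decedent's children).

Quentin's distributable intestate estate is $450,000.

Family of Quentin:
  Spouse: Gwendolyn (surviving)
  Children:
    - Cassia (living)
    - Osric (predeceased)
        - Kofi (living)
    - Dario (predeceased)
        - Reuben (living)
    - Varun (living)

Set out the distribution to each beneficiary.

Gwendolyn: $90,000; Cassia: $90,000; Kofi: $90,000; Reuben: $90,000; Varun: $90,000

Gwendolyn takes one-fifth of $450,000 = $90,000. The remaining $360,000 passes to the descendants.
The descendants' portion ($360,000) is divided into 4 shares of $90,000: Cassia and Varun each take $90,000; Osric's $90,000 share passes to Osric's issue; Dario's $90,000 share passes to Dario's issue.
Osric's share ($90,000) passes entirely to Kofi.
Dario's share ($90,000) passes entirely to Reuben.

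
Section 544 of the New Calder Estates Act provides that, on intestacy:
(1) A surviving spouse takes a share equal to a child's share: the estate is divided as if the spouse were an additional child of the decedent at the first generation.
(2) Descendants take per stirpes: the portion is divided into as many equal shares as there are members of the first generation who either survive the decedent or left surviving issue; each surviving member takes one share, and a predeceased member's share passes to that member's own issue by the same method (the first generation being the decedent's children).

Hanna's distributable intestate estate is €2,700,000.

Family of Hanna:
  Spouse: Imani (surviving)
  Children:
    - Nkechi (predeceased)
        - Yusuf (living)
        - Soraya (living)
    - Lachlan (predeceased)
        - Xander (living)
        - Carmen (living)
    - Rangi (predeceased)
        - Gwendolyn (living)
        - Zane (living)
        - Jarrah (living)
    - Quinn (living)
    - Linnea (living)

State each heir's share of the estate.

Imani: €450,000; Yusuf: €225,000; Soraya: €225,000; Xander: €225,000; Carmen: €225,000; Gwendolyn: €150,000; Zane: €150,000; Jarrah: €150,000; Quinn: €450,000; Linnea: €450,000

The spouse counts as an additional share at the children's level, so there are 6 primary shares of €450,000. Imani takes one such share (€450,000).
The children's combined portion (€2,250,000) is divided into 5 shares of €450,000: Quinn and Linnea each take €450,000; Nkechi's €450,000 share passes to Nkechi's issue; Lachlan's €450,000 share passes to Lachlan's issue; Rangi's €450,000 share passes to Rangi's issue.
Nkechi's share (€450,000) is divided into 2 shares of €225,000: Yusuf and Soraya each take €225,000.
Lachlan's share (€450,000) is divided into 2 shares of €225,000: Xander and Carmen each take €225,000.
Rangi's share (€450,000) is divided into 3 shares of €150,000: Gwendolyn, Zane, and Jarrah each take €150,000.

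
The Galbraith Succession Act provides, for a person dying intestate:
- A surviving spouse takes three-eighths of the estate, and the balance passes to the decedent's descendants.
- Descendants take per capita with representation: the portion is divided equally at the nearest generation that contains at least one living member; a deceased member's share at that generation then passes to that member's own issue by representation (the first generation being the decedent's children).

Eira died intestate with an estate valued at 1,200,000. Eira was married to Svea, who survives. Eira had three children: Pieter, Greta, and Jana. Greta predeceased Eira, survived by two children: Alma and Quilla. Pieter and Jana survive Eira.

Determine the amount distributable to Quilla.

Svea takes three-eighths of 1,200,000 = 450,000. The remaining 750,000 passes to the descendants.
The descendants' portion (750,000) is divided into 3 shares of 250,000: Pieter and Jana each take 250,000; Greta's 250,000 share passes to Greta's issue.
Greta's share (250,000) is divided into 2 shares of 125,000: Alma and Quilla each take 125,000.

Quilla receives 125,000.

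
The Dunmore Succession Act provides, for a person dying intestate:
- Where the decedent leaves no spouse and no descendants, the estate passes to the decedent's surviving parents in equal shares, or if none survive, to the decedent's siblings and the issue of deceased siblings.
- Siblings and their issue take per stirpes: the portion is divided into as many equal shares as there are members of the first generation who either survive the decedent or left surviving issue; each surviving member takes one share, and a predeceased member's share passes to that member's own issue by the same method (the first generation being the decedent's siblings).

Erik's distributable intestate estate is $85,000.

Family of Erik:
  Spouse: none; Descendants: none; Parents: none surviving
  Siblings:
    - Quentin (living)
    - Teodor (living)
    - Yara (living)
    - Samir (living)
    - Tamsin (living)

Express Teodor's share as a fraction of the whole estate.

Teodor receives 1/5 of the estate.

The entire $85,000 passes to the siblings and their issue.
That amount ($85,000) is divided into 5 shares of $17,000: Quentin, Teodor, Yara, Samir, and Tamsin each take $17,000.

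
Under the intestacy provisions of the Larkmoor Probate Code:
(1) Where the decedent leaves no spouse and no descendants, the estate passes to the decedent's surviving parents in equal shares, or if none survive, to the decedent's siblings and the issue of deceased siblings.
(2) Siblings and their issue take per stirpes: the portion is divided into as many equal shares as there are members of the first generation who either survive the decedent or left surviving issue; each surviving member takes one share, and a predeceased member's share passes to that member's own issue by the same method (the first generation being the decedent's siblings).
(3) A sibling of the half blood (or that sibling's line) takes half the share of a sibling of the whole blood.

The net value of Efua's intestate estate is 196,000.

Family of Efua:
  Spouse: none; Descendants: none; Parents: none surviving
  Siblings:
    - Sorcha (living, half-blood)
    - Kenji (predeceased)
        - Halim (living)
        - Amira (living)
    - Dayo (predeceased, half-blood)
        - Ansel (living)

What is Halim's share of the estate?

The entire 196,000 passes to the siblings and their issue.
Counting each half-blood sibling's line as half a unit, there are 2 units in 196,000, so one unit is 98,000. Whole-blood lines (Kenji) take 98,000 each; half-blood lines (Sorcha and Dayo) take 49,000 each.
Kenji's share (98,000) is divided into 2 shares of 49,000: Halim and Amira each take 49,000.
Dayo's share (49,000) passes entirely to Ansel.

Halim receives 49,000.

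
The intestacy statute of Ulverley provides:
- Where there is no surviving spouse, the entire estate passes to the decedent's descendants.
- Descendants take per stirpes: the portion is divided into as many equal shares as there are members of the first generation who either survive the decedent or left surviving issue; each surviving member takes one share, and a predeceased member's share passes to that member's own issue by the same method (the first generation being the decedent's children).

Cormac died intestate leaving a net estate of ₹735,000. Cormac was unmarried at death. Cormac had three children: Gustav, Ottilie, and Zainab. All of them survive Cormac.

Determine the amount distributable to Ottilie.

The entire ₹735,000 passes to the descendants.
That amount (₹735,000) is divided into 3 shares of ₹245,000: Gustav, Ottilie, and Zainab each take ₹245,000.

Ottilie receives ₹245,000.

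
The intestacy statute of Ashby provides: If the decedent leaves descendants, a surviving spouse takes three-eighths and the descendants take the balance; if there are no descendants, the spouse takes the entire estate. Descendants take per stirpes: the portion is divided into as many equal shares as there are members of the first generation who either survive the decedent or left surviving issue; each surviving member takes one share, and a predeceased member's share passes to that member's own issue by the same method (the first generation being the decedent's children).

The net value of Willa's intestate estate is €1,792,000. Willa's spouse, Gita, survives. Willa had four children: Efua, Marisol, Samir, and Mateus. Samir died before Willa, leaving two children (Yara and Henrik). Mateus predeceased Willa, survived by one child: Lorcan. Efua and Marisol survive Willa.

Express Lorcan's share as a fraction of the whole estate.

Gita takes three-eighths of €1,792,000 = €672,000. The remaining €1,120,000 passes to the descendants.
The descendants' portion (€1,120,000) is divided into 4 shares of €280,000: Efua and Marisol each take €280,000; Samir's €280,000 share passes to Samir's issue; Mateus's €280,000 share passes to Mateus's issue.
Samir's share (€280,000) is divided into 2 shares of €140,000: Yara and Henrik each take €140,000.
Mateus's share (€280,000) passes entirely to Lorcan.

Lorcan receives 5/32 of the estate.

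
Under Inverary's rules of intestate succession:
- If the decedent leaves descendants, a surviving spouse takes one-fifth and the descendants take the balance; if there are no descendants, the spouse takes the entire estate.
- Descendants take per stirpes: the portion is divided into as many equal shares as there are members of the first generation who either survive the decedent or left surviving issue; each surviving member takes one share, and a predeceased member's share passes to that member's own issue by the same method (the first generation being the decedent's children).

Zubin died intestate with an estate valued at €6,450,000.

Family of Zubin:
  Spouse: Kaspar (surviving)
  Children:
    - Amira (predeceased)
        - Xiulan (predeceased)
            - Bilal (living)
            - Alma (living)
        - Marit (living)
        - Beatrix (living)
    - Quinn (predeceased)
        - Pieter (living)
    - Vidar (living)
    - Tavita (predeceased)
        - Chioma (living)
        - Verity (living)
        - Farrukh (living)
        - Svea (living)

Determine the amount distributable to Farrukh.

Farrukh receives €322,500.

Kaspar takes one-fifth of €6,450,000 = €1,290,000. The remaining €5,160,000 passes to the descendants.
The descendants' portion (€5,160,000) is divided into 4 shares of €1,290,000: Vidar takes €1,290,000; Amira's €1,290,000 share passes to Amira's issue; Quinn's €1,290,000 share passes to Quinn's issue; Tavita's €1,290,000 share passes to Tavita's issue.
Amira's share (€1,290,000) is divided into 3 shares of €430,000: Marit and Beatrix each take €430,000; Xiulan's €430,000 share passes to Xiulan's issue.
Xiulan's share (€430,000) is divided into 2 shares of €215,000: Bilal and Alma each take €215,000.
Quinn's share (€1,290,000) passes entirely to Pieter.
Tavita's share (€1,290,000) is divided into 4 shares of €322,500: Chioma, Verity, Farrukh, and Svea each take €322,500.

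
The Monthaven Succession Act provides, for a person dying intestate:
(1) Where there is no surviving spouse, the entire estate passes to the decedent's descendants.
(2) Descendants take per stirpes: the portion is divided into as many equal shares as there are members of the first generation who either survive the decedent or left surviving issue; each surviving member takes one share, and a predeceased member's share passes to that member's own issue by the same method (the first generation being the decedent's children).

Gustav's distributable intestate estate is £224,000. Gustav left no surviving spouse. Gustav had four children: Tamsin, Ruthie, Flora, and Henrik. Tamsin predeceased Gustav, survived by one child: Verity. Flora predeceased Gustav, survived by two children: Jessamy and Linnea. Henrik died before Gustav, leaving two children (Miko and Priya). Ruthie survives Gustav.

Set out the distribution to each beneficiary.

Verity: £56,000; Ruthie: £56,000; Jessamy: £28,000; Linnea: £28,000; Miko: £28,000; Priya: £28,000

The entire £224,000 passes to the descendants.
That amount (£224,000) is divided into 4 shares of £56,000: Ruthie takes £56,000; Tamsin's £56,000 share passes to Tamsin's issue; Flora's £56,000 share passes to Flora's issue; Henrik's £56,000 share passes to Henrik's issue.
Tamsin's share (£56,000) passes entirely to Verity.
Flora's share (£56,000) is divided into 2 shares of £28,000: Jessamy and Linnea each take £28,000.
Henrik's share (£56,000) is divided into 2 shares of £28,000: Miko and Priya each take £28,000.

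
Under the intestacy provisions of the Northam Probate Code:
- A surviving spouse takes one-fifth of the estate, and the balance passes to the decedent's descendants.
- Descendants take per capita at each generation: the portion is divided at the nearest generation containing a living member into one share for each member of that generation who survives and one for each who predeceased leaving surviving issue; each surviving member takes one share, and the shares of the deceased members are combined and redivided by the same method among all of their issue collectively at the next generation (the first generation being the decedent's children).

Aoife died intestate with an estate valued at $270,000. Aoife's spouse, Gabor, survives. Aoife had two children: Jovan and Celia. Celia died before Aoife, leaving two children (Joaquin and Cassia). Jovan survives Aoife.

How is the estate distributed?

Gabor takes one-fifth of $270,000 = $54,000. The remaining $216,000 passes to the descendants.
The descendants' portion ($216,000) is divided at the children's generation into 2 shares of $108,000. Jovan takes $108,000. The remaining share for the deceased Celia ($108,000) is carried to the next generation.
That pool ($108,000) is divided at the grandchildren's generation equally among Joaquin and Cassia: $54,000 each.

Gabor: $54,000; Jovan: $108,000; Joaquin: $54,000; Cassia: $54,000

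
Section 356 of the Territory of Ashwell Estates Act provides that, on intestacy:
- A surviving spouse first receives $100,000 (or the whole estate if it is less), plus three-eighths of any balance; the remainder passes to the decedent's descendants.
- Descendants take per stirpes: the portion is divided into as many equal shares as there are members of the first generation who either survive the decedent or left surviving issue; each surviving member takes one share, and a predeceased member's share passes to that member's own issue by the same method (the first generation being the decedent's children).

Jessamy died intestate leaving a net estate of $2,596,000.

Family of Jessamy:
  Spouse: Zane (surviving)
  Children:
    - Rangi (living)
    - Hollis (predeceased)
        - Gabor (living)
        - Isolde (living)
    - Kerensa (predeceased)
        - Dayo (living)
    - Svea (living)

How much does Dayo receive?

Dayo receives $390,000.

Zane first takes $100,000, leaving a balance of $2,496,000. Zane then takes three-eighths of the balance ($936,000), for a total of $1,036,000. The remaining $1,560,000 passes to the descendants.
The descendants' portion ($1,560,000) is divided into 4 shares of $390,000: Rangi and Svea each take $390,000; Hollis's $390,000 share passes to Hollis's issue; Kerensa's $390,000 share passes to Kerensa's issue.
Hollis's share ($390,000) is divided into 2 shares of $195,000: Gabor and Isolde each take $195,000.
Kerensa's share ($390,000) passes entirely to Dayo.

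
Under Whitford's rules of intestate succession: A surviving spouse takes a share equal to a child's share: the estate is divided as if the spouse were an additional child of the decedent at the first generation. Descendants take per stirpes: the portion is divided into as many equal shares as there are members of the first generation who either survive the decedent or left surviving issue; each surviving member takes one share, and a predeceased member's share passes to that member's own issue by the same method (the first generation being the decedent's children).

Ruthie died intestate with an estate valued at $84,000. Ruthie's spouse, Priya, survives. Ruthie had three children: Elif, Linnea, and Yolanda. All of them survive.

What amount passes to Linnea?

The spouse counts as an additional share at the children's level, so there are 4 primary shares of $21,000. Priya takes one such share ($21,000).
The children's combined portion ($63,000) is divided into 3 shares of $21,000: Elif, Linnea, and Yolanda each take $21,000.

Linnea receives $21,000.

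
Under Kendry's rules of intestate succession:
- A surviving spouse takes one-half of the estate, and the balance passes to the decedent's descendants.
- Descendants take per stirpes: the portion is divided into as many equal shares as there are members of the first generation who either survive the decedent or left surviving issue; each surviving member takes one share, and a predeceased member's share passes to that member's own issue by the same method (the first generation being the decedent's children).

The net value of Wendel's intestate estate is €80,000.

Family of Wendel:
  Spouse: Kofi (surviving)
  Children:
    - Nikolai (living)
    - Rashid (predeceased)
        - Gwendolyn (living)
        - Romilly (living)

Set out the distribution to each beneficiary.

Kofi: €40,000; Nikolai: €20,000; Gwendolyn: €10,000; Romilly: €10,000

Kofi takes one-half of €80,000 = €40,000. The remaining €40,000 passes to the descendants.
The descendants' portion (€40,000) is divided into 2 shares of €20,000: Nikolai takes €20,000; Rashid's €20,000 share passes to Rashid's issue.
Rashid's share (€20,000) is divided into 2 shares of €10,000: Gwendolyn and Romilly each take €10,000.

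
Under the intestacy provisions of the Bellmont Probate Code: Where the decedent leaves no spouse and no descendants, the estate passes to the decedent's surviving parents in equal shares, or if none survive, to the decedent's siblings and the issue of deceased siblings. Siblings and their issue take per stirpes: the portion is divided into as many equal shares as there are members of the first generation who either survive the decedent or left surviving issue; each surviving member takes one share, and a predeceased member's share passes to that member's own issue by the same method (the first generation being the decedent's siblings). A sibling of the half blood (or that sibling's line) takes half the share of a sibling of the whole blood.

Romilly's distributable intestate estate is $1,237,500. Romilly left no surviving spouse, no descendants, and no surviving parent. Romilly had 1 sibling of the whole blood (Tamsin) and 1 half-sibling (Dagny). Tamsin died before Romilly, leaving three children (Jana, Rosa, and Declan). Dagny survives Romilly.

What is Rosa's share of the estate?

The entire $1,237,500 passes to the siblings and their issue.
Counting each half-blood sibling's line as half a unit, there are 3/2 units in $1,237,500, so one unit is $825,000. Whole-blood lines (Tamsin) take $825,000 each; half-blood lines (Dagny) take $412,500 each.
Tamsin's share ($825,000) is divided into 3 shares of $275,000: Jana, Rosa, and Declan each take $275,000.

Rosa receives $275,000.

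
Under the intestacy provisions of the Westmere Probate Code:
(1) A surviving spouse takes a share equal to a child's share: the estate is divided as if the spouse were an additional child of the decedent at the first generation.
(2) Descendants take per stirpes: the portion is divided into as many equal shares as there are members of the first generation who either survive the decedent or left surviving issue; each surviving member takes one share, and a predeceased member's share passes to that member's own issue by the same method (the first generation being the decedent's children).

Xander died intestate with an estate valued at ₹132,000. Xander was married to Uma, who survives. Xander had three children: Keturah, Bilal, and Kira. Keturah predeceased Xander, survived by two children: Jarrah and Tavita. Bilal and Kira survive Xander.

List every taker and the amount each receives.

Uma: ₹33,000; Jarrah: ₹16,500; Tavita: ₹16,500; Bilal: ₹33,000; Kira: ₹33,000

The spouse counts as an additional share at the children's level, so there are 4 primary shares of ₹33,000. Uma takes one such share (₹33,000).
The children's combined portion (₹99,000) is divided into 3 shares of ₹33,000: Bilal and Kira each take ₹33,000; Keturah's ₹33,000 share passes to Keturah's issue.
Keturah's share (₹33,000) is divided into 2 shares of ₹16,500: Jarrah and Tavita each take ₹16,500.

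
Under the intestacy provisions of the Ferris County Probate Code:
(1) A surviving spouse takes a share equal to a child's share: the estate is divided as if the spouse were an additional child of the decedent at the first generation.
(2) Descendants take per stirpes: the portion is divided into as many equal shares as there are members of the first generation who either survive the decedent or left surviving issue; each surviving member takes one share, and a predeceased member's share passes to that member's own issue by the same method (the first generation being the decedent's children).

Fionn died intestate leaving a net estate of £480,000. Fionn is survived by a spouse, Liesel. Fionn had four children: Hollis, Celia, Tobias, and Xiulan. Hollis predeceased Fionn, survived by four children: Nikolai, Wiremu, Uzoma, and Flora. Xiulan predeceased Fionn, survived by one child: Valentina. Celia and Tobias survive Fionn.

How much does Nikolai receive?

The spouse counts as an additional share at the children's level, so there are 5 primary shares of £96,000. Liesel takes one such share (£96,000).
The children's combined portion (£384,000) is divided into 4 shares of £96,000: Celia and Tobias each take £96,000; Hollis's £96,000 share passes to Hollis's issue; Xiulan's £96,000 share passes to Xiulan's issue.
Hollis's share (£96,000) is divided into 4 shares of £24,000: Nikolai, Wiremu, Uzoma, and Flora each take £24,000.
Xiulan's share (£96,000) passes entirely to Valentina.

Nikolai receives £24,000.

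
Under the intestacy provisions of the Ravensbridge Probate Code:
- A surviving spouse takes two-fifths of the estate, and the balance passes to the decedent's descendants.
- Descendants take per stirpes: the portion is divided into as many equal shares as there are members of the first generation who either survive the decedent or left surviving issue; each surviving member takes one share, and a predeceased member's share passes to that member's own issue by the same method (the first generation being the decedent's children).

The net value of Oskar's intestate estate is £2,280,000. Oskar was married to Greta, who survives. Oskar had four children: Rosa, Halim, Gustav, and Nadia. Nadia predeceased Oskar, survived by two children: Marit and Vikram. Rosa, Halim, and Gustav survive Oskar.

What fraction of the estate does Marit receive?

Marit receives 3/40 of the estate.

Greta takes two-fifths of £2,280,000 = £912,000. The remaining £1,368,000 passes to the descendants.
The descendants' portion (£1,368,000) is divided into 4 shares of £342,000: Rosa, Halim, and Gustav each take £342,000; Nadia's £342,000 share passes to Nadia's issue.
Nadia's share (£342,000) is divided into 2 shares of £171,000: Marit and Vikram each take £171,000.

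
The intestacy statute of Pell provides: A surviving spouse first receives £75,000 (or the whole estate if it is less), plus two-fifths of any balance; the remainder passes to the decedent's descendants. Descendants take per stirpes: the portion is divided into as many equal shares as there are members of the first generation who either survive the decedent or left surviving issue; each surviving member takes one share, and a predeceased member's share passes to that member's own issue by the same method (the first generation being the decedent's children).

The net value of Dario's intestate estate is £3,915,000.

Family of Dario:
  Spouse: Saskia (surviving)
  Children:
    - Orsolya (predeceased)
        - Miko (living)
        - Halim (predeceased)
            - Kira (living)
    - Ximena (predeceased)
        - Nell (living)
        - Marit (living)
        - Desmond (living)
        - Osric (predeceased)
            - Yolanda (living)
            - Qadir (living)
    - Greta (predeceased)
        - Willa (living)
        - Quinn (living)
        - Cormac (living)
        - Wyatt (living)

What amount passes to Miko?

Miko receives £384,000.

Saskia first takes £75,000, leaving a balance of £3,840,000. Saskia then takes two-fifths of the balance (£1,536,000), for a total of £1,611,000. The remaining £2,304,000 passes to the descendants.
The descendants' portion (£2,304,000) is divided into 3 shares of £768,000: Orsolya's £768,000 share passes to Orsolya's issue; Ximena's £768,000 share passes to Ximena's issue; Greta's £768,000 share passes to Greta's issue.
Orsolya's share (£768,000) is divided into 2 shares of £384,000: Miko takes £384,000; Halim's £384,000 share passes to Halim's issue.
Halim's share (£384,000) passes entirely to Kira.
Ximena's share (£768,000) is divided into 4 shares of £192,000: Nell, Marit, and Desmond each take £192,000; Osric's £192,000 share passes to Osric's issue.
Osric's share (£192,000) is divided into 2 shares of £96,000: Yolanda and Qadir each take £96,000.
Greta's share (£768,000) is divided into 4 shares of £192,000: Willa, Quinn, Cormac, and Wyatt each take £192,000.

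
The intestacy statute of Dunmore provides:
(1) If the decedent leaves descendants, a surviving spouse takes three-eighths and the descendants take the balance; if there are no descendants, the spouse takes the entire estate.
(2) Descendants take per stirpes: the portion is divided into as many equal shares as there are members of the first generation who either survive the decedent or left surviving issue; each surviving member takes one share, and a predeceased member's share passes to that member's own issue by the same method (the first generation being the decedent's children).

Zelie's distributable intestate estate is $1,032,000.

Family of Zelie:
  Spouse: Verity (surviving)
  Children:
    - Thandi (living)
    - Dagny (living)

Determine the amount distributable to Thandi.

Thandi receives $322,500.

Verity takes three-eighths of $1,032,000 = $387,000. The remaining $645,000 passes to the descendants.
The descendants' portion ($645,000) is divided into 2 shares of $322,500: Thandi and Dagny each take $322,500.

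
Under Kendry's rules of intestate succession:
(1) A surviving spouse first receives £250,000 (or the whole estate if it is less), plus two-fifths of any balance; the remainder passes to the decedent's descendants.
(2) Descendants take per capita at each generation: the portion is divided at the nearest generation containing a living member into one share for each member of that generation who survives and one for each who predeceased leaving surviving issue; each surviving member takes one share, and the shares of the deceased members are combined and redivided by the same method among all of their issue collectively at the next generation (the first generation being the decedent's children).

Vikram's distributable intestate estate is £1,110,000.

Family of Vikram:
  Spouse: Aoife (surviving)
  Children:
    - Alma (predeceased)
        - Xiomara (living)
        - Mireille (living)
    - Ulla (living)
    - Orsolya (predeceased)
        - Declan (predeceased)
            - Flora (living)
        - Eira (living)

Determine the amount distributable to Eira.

Aoife first takes £250,000, leaving a balance of £860,000. Aoife then takes two-fifths of the balance (£344,000), for a total of £594,000. The remaining £516,000 passes to the descendants.
The descendants' portion (£516,000) is divided at the children's generation into 3 shares of £172,000. Ulla takes £172,000. The 2 shares of the deceased (Alma and Orsolya) are combined into a pool of £344,000.
That pool (£344,000) is divided at the grandchildren's generation into 4 shares of £86,000. Xiomara, Mireille, and Eira each take £86,000. The remaining share for the deceased Declan (£86,000) is carried to the next generation.
That pool (£86,000) passes entirely to Flora, the sole taker at the great-grandchildren's generation.

Eira receives £86,000.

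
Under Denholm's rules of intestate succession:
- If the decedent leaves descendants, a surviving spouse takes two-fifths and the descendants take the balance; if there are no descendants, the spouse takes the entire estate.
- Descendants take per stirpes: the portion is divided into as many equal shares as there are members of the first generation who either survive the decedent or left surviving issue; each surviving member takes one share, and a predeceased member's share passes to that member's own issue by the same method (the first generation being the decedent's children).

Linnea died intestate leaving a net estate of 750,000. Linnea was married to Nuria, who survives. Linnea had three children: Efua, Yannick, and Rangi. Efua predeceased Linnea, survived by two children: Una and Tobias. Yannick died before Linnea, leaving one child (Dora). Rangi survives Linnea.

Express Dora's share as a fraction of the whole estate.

Nuria takes two-fifths of 750,000 = 300,000. The remaining 450,000 passes to the descendants.
The descendants' portion (450,000) is divided into 3 shares of 150,000: Rangi takes 150,000; Efua's 150,000 share passes to Efua's issue; Yannick's 150,000 share passes to Yannick's issue.
Efua's share (150,000) is divided into 2 shares of 75,000: Una and Tobias each take 75,000.
Yannick's share (150,000) passes entirely to Dora.

Dora receives 1/5 of the estate.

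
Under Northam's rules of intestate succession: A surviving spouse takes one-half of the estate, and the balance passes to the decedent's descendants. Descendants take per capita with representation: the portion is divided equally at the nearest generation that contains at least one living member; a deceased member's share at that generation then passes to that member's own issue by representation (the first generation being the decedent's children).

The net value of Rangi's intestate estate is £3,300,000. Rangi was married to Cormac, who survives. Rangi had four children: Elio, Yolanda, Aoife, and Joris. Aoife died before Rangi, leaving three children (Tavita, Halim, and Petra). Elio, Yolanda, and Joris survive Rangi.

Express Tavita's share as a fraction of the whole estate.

Cormac takes one-half of £3,300,000 = £1,650,000. The remaining £1,650,000 passes to the descendants.
The descendants' portion (£1,650,000) is divided into 4 shares of £412,500: Elio, Yolanda, and Joris each take £412,500; Aoife's £412,500 share passes to Aoife's issue.
Aoife's share (£412,500) is divided into 3 shares of £137,500: Tavita, Halim, and Petra each take £137,500.

Tavita receives 1/24 of the estate.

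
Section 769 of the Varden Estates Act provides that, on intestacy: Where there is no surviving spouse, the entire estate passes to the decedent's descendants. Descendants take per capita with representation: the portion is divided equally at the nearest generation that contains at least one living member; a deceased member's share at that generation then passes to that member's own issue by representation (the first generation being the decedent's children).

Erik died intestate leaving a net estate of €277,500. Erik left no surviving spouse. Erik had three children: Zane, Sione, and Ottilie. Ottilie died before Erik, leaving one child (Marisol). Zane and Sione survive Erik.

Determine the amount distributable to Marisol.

Marisol receives €92,500.

The entire €277,500 passes to the descendants.
That amount (€277,500) is divided into 3 shares of €92,500: Zane and Sione each take €92,500; Ottilie's €92,500 share passes to Ottilie's issue.
Ottilie's share (€92,500) passes entirely to Marisol.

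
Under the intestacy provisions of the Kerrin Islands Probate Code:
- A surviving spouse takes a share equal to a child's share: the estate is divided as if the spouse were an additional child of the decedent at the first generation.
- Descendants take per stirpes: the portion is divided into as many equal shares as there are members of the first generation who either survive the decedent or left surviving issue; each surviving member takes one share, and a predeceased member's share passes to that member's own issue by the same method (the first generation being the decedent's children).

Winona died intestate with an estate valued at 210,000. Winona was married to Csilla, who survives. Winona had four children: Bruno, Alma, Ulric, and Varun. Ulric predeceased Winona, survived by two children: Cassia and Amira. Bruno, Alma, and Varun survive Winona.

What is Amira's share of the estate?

The spouse counts as an additional share at the children's level, so there are 5 primary shares of 42,000. Csilla takes one such share (42,000).
The children's combined portion (168,000) is divided into 4 shares of 42,000: Bruno, Alma, and Varun each take 42,000; Ulric's 42,000 share passes to Ulric's issue.
Ulric's share (42,000) is divided into 2 shares of 21,000: Cassia and Amira each take 21,000.

Amira receives 21,000.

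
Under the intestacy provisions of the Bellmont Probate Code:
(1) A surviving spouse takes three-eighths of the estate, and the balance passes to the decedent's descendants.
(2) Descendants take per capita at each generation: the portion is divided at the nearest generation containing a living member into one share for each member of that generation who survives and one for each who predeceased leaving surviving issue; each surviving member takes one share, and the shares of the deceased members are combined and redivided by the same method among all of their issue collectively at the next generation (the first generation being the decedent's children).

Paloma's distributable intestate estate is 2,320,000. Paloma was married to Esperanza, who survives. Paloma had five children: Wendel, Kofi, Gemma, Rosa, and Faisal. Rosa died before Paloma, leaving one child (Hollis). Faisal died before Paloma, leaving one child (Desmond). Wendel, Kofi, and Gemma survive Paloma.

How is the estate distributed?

Esperanza: 870,000; Wendel: 290,000; Kofi: 290,000; Gemma: 290,000; Hollis: 290,000; Desmond: 290,000

Esperanza takes three-eighths of 2,320,000 = 870,000. The remaining 1,450,000 passes to the descendants.
The descendants' portion (1,450,000) is divided at the children's generation into 5 shares of 290,000. Wendel, Kofi, and Gemma each take 290,000. The 2 shares of the deceased (Rosa and Faisal) are combined into a pool of 580,000.
That pool (580,000) is divided at the grandchildren's generation equally among Hollis and Desmond: 290,000 each.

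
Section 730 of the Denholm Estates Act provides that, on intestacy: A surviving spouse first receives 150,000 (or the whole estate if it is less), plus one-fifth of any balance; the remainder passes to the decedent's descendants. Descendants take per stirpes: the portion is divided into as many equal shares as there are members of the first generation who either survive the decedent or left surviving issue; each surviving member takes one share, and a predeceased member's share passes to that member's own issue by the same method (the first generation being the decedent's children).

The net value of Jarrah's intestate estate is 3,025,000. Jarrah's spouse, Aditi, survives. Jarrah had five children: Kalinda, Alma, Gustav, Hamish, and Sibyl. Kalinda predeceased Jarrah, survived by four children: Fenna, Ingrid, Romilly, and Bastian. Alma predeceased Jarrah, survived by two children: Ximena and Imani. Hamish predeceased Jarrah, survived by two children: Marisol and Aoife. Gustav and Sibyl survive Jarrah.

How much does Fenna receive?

Fenna receives 115,000.

Aditi first takes 150,000, leaving a balance of 2,875,000. Aditi then takes one-fifth of the balance (575,000), for a total of 725,000. The remaining 2,300,000 passes to the descendants.
The descendants' portion (2,300,000) is divided into 5 shares of 460,000: Gustav and Sibyl each take 460,000; Kalinda's 460,000 share passes to Kalinda's issue; Alma's 460,000 share passes to Alma's issue; Hamish's 460,000 share passes to Hamish's issue.
Kalinda's share (460,000) is divided into 4 shares of 115,000: Fenna, Ingrid, Romilly, and Bastian each take 115,000.
Alma's share (460,000) is divided into 2 shares of 230,000: Ximena and Imani each take 230,000.
Hamish's share (460,000) is divided into 2 shares of 230,000: Marisol and Aoife each take 230,000.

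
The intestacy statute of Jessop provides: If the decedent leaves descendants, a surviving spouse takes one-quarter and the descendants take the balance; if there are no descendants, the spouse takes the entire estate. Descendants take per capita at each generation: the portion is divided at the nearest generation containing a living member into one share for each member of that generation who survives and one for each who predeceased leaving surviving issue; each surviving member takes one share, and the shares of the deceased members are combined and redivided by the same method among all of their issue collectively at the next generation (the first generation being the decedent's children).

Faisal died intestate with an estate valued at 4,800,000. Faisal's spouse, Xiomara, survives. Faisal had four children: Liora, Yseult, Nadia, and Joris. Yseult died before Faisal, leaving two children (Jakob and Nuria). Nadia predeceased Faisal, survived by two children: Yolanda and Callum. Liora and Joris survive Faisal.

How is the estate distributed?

Xiomara: 1,200,000; Liora: 900,000; Jakob: 450,000; Nuria: 450,000; Yolanda: 450,000; Callum: 450,000; Joris: 900,000

Xiomara takes one-quarter of 4,800,000 = 1,200,000. The remaining 3,600,000 passes to the descendants.
The descendants' portion (3,600,000) is divided at the children's generation into 4 shares of 900,000. Liora and Joris each take 900,000. The 2 shares of the deceased (Yseult and Nadia) are combined into a pool of 1,800,000.
That pool (1,800,000) is divided at the grandchildren's generation equally among Jakob, Nuria, Yolanda, and Callum: 450,000 each.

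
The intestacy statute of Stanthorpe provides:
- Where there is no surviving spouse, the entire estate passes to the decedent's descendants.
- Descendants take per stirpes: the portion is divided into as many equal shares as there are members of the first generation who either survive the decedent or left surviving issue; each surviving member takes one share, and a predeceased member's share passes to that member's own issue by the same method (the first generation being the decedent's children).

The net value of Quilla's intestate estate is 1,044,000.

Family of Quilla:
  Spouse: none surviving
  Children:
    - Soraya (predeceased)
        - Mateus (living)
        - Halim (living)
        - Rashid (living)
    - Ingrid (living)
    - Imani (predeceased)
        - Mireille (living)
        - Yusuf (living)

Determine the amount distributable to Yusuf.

The entire 1,044,000 passes to the descendants.
That amount (1,044,000) is divided into 3 shares of 348,000: Ingrid takes 348,000; Soraya's 348,000 share passes to Soraya's issue; Imani's 348,000 share passes to Imani's issue.
Soraya's share (348,000) is divided into 3 shares of 116,000: Mateus, Halim, and Rashid each take 116,000.
Imani's share (348,000) is divided into 2 shares of 174,000: Mireille and Yusuf each take 174,000.

Yusuf receives 174,000.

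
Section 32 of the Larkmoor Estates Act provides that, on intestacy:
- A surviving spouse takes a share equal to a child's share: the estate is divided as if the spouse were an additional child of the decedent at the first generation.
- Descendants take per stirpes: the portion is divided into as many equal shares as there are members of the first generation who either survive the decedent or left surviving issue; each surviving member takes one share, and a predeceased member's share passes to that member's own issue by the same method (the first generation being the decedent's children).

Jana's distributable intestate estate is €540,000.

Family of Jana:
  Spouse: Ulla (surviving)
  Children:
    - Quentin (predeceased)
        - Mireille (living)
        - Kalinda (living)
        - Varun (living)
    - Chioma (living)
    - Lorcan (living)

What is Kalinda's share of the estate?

The spouse counts as an additional share at the children's level, so there are 4 primary shares of €135,000. Ulla takes one such share (€135,000).
The children's combined portion (€405,000) is divided into 3 shares of €135,000: Chioma and Lorcan each take €135,000; Quentin's €135,000 share passes to Quentin's issue.
Quentin's share (€135,000) is divided into 3 shares of €45,000: Mireille, Kalinda, and Varun each take €45,000.

Kalinda receives €45,000.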